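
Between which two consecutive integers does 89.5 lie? 89 and 90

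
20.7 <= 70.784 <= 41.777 False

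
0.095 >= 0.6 False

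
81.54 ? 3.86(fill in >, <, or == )>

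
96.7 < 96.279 False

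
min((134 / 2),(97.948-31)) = 66.948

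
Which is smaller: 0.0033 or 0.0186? 0.0033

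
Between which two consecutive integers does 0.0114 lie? 0 and 1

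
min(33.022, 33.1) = 33.022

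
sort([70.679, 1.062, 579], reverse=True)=[579, 70.679, 1.062]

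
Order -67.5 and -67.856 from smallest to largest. -67.856, -67.5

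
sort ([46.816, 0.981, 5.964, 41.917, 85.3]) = [0.981, 5.964, 41.917, 46.816, 85.3]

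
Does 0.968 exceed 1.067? No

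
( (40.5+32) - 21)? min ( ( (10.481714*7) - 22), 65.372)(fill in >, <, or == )>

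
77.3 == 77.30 True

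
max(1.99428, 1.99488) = 1.99488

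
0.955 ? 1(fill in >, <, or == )<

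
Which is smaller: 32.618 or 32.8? 32.618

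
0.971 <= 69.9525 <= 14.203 False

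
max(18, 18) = 18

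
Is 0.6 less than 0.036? No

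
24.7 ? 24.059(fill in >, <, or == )>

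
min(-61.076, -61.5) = -61.5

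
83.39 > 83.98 False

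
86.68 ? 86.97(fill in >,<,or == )<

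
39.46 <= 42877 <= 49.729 False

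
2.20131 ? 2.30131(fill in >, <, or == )<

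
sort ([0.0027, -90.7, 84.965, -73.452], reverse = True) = [84.965, 0.0027, -73.452, -90.7]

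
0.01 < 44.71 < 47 True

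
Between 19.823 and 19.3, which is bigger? 19.823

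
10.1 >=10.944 False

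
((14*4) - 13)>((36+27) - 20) False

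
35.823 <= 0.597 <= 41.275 False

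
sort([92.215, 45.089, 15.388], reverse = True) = [92.215, 45.089, 15.388]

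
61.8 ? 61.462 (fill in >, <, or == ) >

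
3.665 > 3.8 False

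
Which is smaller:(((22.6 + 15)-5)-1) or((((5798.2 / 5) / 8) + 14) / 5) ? (((22.6 + 15)-5)-1)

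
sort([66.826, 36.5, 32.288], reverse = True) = [66.826, 36.5, 32.288]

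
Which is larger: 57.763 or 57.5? 57.763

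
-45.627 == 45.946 False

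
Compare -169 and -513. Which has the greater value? -169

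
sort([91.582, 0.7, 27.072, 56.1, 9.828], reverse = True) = [91.582, 56.1, 27.072, 9.828, 0.7]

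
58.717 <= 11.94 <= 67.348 False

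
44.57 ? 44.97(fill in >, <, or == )<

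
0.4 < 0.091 False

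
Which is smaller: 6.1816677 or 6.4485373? 6.1816677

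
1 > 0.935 True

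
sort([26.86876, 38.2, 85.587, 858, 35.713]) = [26.86876, 35.713, 38.2, 85.587, 858]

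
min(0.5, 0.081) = 0.081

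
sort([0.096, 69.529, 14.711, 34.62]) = [0.096, 14.711, 34.62, 69.529]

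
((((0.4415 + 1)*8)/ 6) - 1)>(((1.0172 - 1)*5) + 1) False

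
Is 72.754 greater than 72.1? Yes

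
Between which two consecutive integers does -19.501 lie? -20 and -19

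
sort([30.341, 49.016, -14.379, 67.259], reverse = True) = [67.259, 49.016, 30.341, -14.379]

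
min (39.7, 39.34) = 39.34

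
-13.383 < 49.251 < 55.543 True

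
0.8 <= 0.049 False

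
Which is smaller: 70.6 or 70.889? 70.6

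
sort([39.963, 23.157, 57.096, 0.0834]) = [0.0834, 23.157, 39.963, 57.096]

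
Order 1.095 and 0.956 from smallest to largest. 0.956, 1.095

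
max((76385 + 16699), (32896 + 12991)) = 93084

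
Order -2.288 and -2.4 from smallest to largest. -2.4, -2.288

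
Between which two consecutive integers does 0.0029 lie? 0 and 1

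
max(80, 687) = 687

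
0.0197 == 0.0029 False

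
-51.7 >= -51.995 True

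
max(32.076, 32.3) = 32.3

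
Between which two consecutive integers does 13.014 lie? 13 and 14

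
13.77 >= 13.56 True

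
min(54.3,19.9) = 19.9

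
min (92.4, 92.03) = 92.03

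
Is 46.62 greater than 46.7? No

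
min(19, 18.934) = 18.934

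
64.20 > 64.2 False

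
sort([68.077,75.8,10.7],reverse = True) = [75.8,68.077,10.7]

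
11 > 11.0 False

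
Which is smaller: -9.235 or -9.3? -9.3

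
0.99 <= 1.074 True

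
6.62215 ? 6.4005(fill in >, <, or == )>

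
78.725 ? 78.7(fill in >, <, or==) >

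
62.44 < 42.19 False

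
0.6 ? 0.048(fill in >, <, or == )>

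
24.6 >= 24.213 True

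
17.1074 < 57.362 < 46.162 False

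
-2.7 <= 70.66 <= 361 True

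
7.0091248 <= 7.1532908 True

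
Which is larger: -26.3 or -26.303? -26.3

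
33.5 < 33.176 False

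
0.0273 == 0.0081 False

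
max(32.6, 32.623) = 32.623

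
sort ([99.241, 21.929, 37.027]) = [21.929, 37.027, 99.241]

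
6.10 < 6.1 False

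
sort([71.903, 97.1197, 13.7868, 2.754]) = [2.754, 13.7868, 71.903, 97.1197]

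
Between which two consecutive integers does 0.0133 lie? 0 and 1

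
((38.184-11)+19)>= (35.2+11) False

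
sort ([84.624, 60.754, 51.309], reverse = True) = [84.624, 60.754, 51.309]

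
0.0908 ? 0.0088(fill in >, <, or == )>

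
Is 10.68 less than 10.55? No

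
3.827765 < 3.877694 True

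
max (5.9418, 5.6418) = 5.9418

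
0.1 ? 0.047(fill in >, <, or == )>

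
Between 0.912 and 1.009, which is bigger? 1.009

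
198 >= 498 False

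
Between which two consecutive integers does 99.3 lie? 99 and 100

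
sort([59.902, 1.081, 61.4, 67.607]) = [1.081, 59.902, 61.4, 67.607]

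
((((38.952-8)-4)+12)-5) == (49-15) False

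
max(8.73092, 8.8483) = 8.8483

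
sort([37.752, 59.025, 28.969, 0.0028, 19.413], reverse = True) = [59.025, 37.752, 28.969, 19.413, 0.0028]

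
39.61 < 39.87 True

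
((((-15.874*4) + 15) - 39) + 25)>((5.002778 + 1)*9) False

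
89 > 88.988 True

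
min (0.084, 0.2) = 0.084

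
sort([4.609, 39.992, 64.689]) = [4.609, 39.992, 64.689]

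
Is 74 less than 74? No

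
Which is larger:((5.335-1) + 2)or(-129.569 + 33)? ((5.335-1) + 2)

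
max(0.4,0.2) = 0.4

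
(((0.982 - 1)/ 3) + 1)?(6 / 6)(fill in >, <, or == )<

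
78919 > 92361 False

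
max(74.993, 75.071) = 75.071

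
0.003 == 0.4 False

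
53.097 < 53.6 True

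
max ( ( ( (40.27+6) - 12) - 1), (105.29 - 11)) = 94.29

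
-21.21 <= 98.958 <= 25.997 False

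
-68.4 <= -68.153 True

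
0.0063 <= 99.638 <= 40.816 False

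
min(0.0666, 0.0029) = 0.0029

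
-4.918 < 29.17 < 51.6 True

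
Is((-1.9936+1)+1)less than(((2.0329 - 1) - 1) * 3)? Yes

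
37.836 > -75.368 True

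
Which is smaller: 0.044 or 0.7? 0.044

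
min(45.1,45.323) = 45.1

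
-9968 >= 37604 False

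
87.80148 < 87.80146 False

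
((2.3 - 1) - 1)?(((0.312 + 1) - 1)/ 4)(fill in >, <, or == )>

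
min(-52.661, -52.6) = -52.661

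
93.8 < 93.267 False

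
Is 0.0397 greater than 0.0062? Yes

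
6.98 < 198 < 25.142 False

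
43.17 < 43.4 True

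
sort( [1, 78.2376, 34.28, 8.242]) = [1, 8.242, 34.28, 78.2376]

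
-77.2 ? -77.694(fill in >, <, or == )>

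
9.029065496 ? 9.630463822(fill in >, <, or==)<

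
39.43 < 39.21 False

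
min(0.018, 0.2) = 0.018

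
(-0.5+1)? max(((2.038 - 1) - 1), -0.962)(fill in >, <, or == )>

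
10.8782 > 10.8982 False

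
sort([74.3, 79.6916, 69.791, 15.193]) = [15.193, 69.791, 74.3, 79.6916]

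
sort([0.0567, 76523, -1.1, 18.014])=[-1.1, 0.0567, 18.014, 76523]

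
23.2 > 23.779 False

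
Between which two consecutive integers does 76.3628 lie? 76 and 77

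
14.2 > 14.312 False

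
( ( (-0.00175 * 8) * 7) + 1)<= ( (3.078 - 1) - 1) True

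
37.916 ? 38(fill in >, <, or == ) <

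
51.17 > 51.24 False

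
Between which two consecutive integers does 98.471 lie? 98 and 99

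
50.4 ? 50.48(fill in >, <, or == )<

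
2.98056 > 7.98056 False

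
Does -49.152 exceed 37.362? No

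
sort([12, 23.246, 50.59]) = [12, 23.246, 50.59]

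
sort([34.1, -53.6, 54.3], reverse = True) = [54.3, 34.1, -53.6]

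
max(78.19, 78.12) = 78.19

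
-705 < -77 True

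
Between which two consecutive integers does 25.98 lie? 25 and 26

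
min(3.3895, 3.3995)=3.3895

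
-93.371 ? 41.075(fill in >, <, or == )<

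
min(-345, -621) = -621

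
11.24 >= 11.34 False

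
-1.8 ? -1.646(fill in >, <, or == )<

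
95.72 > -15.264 True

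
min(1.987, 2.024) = 1.987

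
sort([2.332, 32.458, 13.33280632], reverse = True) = [32.458, 13.33280632, 2.332]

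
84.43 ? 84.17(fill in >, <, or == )>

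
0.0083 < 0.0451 True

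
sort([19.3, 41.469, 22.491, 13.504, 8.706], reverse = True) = [41.469, 22.491, 19.3, 13.504, 8.706]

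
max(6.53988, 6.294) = 6.53988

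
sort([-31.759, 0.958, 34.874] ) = [-31.759, 0.958, 34.874]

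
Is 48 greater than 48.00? No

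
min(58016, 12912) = 12912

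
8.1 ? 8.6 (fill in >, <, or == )<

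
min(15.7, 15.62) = 15.62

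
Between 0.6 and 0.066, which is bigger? 0.6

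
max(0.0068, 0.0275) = 0.0275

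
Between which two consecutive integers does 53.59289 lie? 53 and 54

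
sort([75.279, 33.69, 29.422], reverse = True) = [75.279, 33.69, 29.422]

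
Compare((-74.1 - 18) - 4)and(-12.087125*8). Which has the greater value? ((-74.1 - 18) - 4)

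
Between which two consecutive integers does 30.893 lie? 30 and 31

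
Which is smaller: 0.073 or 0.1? 0.073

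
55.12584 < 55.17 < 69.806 True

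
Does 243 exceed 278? No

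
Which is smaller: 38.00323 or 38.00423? 38.00323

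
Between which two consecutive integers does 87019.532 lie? 87019 and 87020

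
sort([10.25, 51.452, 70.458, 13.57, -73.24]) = [-73.24, 10.25, 13.57, 51.452, 70.458]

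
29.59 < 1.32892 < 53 False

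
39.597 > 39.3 True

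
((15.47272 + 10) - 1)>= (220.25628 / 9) False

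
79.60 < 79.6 False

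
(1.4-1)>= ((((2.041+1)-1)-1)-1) True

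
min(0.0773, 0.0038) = 0.0038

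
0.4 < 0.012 False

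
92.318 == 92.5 False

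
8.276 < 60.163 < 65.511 True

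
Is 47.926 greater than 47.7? Yes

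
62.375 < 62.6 True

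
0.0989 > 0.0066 True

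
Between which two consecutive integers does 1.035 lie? 1 and 2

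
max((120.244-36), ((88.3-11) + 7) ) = 84.3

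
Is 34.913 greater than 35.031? No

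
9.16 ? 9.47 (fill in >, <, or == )<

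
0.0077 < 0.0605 True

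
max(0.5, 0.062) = 0.5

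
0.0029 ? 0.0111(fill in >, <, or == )<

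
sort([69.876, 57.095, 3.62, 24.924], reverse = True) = [69.876, 57.095, 24.924, 3.62]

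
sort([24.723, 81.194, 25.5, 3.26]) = [3.26, 24.723, 25.5, 81.194]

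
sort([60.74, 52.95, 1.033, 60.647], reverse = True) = [60.74, 60.647, 52.95, 1.033]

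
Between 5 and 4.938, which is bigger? 5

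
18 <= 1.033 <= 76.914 False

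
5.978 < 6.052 True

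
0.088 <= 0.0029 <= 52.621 False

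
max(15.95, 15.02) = 15.95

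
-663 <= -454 True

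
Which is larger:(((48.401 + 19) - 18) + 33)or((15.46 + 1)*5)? (((48.401 + 19) - 18) + 33)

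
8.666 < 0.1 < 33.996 False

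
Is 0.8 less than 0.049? No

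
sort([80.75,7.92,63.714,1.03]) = [1.03,7.92,63.714,80.75]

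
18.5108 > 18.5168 False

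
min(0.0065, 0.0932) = 0.0065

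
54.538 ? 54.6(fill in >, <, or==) <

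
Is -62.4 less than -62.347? Yes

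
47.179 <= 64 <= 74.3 True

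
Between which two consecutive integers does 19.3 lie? 19 and 20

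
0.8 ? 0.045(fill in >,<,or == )>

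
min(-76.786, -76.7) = -76.786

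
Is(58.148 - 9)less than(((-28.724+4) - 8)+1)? No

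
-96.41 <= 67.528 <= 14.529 False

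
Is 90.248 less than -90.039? No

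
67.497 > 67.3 True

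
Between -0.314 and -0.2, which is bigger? -0.2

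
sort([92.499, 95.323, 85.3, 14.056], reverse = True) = [95.323, 92.499, 85.3, 14.056]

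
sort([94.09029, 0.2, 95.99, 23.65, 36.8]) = [0.2, 23.65, 36.8, 94.09029, 95.99]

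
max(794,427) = 794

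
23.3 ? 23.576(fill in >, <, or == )<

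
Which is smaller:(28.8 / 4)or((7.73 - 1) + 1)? (28.8 / 4)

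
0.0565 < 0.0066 False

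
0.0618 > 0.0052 True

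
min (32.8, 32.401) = 32.401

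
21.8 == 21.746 False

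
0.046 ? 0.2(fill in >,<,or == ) <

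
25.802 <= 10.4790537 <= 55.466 False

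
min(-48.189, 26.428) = -48.189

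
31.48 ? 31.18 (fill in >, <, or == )>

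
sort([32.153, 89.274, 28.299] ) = [28.299, 32.153, 89.274]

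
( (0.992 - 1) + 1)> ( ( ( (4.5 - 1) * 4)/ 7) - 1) False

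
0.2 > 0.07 True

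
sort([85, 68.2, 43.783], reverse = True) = [85, 68.2, 43.783]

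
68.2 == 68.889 False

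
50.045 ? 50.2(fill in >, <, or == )<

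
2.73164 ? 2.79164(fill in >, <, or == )<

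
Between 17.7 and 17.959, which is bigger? 17.959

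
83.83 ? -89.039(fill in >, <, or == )>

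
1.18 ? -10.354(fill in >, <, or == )>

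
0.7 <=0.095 False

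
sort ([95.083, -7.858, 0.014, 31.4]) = [-7.858, 0.014, 31.4, 95.083]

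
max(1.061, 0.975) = 1.061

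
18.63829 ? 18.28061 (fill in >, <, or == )>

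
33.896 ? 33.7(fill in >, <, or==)>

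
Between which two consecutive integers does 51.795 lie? 51 and 52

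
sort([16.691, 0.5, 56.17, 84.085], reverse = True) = [84.085, 56.17, 16.691, 0.5]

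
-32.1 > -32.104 True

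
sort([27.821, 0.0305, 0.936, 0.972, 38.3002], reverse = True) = [38.3002, 27.821, 0.972, 0.936, 0.0305]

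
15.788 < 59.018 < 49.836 False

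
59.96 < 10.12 False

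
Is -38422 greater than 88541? No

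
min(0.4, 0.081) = 0.081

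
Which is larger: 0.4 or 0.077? 0.4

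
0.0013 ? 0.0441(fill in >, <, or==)<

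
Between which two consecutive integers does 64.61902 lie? 64 and 65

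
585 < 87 False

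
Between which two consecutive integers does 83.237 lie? 83 and 84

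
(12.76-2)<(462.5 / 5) True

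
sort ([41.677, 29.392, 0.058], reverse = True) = [41.677, 29.392, 0.058]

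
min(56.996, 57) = 56.996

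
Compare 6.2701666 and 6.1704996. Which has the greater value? 6.2701666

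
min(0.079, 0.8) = 0.079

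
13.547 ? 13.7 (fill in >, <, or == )<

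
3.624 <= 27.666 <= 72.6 True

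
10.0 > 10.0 False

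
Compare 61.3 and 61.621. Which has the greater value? 61.621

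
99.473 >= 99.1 True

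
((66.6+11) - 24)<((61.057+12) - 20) False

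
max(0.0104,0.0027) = 0.0104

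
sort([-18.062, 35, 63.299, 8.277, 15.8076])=[-18.062, 8.277, 15.8076, 35, 63.299]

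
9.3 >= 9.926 False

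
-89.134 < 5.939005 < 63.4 True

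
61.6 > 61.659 False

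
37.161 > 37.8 False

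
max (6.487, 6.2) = 6.487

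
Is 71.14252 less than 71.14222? No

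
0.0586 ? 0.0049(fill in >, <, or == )>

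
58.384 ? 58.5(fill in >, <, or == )<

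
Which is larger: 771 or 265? 771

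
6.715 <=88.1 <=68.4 False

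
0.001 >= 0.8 False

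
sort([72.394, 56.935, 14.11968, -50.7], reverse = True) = [72.394, 56.935, 14.11968, -50.7]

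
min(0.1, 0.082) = 0.082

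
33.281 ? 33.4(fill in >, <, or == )<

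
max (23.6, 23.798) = 23.798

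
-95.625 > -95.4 False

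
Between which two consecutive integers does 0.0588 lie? 0 and 1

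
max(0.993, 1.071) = 1.071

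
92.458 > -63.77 True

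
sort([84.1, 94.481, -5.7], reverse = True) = [94.481, 84.1, -5.7]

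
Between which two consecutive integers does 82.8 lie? 82 and 83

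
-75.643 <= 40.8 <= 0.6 False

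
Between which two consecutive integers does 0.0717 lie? 0 and 1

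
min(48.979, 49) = 48.979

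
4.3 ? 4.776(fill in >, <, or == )<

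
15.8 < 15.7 False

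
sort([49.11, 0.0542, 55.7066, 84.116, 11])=[0.0542, 11, 49.11, 55.7066, 84.116]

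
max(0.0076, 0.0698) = 0.0698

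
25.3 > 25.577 False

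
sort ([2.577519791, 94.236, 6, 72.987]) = [2.577519791, 6, 72.987, 94.236]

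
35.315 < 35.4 True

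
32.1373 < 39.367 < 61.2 True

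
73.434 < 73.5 True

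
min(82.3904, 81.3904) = 81.3904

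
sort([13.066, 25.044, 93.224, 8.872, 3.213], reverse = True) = [93.224, 25.044, 13.066, 8.872, 3.213]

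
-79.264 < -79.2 True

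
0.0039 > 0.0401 False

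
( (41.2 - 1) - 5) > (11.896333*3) False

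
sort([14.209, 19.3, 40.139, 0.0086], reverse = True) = [40.139, 19.3, 14.209, 0.0086]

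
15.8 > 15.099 True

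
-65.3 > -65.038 False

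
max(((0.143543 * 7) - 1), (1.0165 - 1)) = 0.0165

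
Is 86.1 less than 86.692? Yes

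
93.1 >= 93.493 False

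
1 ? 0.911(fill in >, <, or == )>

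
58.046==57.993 False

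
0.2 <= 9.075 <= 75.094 True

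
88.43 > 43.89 True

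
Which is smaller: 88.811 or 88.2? 88.2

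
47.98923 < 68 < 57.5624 False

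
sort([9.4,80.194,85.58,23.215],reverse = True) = [85.58,80.194,23.215,9.4]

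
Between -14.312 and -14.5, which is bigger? -14.312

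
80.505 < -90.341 False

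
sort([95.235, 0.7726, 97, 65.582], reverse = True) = [97, 95.235, 65.582, 0.7726]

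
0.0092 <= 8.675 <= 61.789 True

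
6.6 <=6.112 False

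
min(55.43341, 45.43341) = 45.43341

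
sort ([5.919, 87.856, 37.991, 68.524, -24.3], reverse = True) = [87.856, 68.524, 37.991, 5.919, -24.3]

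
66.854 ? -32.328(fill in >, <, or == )>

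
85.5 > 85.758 False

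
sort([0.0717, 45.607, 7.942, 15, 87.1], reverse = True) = [87.1, 45.607, 15, 7.942, 0.0717]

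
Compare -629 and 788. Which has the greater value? 788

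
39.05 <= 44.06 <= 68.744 True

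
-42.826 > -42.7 False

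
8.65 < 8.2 False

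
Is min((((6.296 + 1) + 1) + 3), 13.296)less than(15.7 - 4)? Yes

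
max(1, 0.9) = 1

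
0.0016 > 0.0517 False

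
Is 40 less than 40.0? No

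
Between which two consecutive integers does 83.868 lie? 83 and 84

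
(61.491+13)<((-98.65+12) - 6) False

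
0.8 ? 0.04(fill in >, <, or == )>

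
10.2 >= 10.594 False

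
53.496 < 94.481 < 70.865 False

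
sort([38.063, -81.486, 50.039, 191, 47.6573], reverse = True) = [191, 50.039, 47.6573, 38.063, -81.486]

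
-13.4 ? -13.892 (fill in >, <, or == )>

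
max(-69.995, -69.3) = -69.3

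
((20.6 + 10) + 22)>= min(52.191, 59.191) True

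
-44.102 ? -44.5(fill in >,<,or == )>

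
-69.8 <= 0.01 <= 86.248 True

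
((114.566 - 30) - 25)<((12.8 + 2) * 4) False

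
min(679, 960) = 679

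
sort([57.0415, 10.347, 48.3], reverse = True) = [57.0415, 48.3, 10.347]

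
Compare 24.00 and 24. They are equal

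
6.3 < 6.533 True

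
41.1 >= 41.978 False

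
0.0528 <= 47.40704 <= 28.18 False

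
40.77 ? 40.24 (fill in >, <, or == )>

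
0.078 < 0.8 True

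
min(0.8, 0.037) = 0.037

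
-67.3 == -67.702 False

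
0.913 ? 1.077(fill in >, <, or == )<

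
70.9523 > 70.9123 True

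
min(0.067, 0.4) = 0.067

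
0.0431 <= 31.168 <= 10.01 False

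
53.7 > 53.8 False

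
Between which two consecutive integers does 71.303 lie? 71 and 72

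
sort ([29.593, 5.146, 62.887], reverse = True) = [62.887, 29.593, 5.146]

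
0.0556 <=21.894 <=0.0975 False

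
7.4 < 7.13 False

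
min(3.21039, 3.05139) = 3.05139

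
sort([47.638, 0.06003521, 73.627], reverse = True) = [73.627, 47.638, 0.06003521]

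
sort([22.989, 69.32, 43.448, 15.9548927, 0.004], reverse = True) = [69.32, 43.448, 22.989, 15.9548927, 0.004]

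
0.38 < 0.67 True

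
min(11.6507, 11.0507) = 11.0507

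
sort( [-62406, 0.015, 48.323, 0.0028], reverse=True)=[48.323, 0.015, 0.0028, -62406]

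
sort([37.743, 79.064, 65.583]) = [37.743, 65.583, 79.064]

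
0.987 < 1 True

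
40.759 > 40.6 True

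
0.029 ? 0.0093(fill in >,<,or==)>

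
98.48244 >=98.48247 False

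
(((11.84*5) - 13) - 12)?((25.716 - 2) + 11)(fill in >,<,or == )<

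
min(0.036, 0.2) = 0.036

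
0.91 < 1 True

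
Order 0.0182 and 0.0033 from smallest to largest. 0.0033, 0.0182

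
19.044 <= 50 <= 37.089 False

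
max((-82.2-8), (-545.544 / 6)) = -90.2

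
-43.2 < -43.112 True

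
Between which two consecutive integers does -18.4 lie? -19 and -18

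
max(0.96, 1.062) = 1.062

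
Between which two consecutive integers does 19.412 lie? 19 and 20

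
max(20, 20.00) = 20.00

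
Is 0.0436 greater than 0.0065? Yes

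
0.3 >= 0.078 True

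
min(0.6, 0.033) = 0.033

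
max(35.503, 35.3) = 35.503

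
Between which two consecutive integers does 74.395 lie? 74 and 75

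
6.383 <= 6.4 True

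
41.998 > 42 False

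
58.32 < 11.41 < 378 False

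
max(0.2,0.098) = 0.2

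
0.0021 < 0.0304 True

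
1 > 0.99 True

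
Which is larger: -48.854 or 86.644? 86.644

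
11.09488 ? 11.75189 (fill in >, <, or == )<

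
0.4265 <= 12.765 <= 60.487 True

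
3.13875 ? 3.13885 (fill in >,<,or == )<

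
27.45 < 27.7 True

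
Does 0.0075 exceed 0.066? No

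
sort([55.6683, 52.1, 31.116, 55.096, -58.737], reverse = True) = [55.6683, 55.096, 52.1, 31.116, -58.737]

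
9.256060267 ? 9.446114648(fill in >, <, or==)<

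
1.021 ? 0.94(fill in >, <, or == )>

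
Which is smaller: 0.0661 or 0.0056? 0.0056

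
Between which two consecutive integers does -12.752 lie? -13 and -12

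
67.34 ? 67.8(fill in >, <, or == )<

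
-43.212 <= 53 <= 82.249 True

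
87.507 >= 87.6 False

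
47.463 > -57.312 True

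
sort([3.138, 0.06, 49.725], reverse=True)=[49.725, 3.138, 0.06]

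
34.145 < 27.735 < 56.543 False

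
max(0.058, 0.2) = 0.2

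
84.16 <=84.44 True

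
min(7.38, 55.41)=7.38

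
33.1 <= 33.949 True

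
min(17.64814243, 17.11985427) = 17.11985427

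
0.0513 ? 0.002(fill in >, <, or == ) >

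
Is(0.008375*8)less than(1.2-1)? Yes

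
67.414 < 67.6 True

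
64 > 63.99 True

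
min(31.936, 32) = 31.936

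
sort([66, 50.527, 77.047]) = [50.527, 66, 77.047]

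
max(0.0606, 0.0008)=0.0606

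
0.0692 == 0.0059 False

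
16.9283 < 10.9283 False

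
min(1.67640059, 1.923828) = 1.67640059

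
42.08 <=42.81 True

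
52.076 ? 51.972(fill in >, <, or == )>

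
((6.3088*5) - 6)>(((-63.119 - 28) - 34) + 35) True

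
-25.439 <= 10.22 True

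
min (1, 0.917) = 0.917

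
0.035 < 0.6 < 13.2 True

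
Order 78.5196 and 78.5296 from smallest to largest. 78.5196, 78.5296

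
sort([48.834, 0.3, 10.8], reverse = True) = [48.834, 10.8, 0.3]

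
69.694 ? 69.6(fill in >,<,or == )>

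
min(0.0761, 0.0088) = 0.0088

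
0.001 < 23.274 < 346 True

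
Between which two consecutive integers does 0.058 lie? 0 and 1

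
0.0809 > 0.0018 True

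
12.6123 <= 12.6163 True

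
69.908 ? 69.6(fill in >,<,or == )>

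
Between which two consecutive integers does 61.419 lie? 61 and 62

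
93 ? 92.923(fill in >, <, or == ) >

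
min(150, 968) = 150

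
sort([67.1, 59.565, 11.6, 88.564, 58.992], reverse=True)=[88.564, 67.1, 59.565, 58.992, 11.6]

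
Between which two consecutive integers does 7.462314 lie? 7 and 8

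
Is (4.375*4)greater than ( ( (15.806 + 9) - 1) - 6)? No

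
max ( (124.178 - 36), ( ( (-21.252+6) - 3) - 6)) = 88.178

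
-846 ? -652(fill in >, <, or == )<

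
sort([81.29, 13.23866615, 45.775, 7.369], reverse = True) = [81.29, 45.775, 13.23866615, 7.369]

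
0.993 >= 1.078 False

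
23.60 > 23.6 False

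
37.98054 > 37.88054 True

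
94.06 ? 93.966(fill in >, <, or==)>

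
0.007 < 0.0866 True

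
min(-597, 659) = -597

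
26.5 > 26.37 True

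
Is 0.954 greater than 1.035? No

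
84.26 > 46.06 True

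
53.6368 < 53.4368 False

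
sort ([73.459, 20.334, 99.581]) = [20.334, 73.459, 99.581]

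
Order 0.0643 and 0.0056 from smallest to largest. 0.0056,0.0643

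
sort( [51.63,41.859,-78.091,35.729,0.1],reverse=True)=[51.63,41.859,35.729,0.1,-78.091]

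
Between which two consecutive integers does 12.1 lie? 12 and 13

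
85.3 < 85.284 False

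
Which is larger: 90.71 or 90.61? 90.71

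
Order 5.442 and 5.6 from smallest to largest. 5.442, 5.6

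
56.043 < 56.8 True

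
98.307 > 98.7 False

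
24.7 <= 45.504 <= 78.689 True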